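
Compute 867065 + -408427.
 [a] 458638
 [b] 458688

867065 + -408427 = 458638
a) 458638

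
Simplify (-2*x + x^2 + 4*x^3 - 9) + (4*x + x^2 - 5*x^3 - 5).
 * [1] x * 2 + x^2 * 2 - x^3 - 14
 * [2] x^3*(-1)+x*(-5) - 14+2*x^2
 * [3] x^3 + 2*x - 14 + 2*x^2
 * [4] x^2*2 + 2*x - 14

Adding the polynomials and combining like terms:
(-2*x + x^2 + 4*x^3 - 9) + (4*x + x^2 - 5*x^3 - 5)
= x * 2 + x^2 * 2 - x^3 - 14
1) x * 2 + x^2 * 2 - x^3 - 14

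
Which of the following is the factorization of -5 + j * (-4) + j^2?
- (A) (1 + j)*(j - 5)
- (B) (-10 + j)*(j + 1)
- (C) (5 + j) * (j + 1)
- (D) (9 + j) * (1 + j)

We need to factor -5 + j * (-4) + j^2.
The factored form is (1 + j)*(j - 5).
A) (1 + j)*(j - 5)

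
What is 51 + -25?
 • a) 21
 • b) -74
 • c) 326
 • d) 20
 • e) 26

51 + -25 = 26
e) 26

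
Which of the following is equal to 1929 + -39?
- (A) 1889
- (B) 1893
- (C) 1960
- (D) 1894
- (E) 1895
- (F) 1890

1929 + -39 = 1890
F) 1890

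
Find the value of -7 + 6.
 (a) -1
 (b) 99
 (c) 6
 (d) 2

-7 + 6 = -1
a) -1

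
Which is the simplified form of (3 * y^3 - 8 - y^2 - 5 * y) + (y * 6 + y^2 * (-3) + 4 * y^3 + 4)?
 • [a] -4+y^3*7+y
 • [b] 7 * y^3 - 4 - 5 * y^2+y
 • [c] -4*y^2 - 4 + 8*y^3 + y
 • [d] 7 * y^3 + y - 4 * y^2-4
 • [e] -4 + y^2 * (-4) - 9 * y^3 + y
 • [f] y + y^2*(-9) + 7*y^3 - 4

Adding the polynomials and combining like terms:
(3*y^3 - 8 - y^2 - 5*y) + (y*6 + y^2*(-3) + 4*y^3 + 4)
= 7 * y^3 + y - 4 * y^2-4
d) 7 * y^3 + y - 4 * y^2-4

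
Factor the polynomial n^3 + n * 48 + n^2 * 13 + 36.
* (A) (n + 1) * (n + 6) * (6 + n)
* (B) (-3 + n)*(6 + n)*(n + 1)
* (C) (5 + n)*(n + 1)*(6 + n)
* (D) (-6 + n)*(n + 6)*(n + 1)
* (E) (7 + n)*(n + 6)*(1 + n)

We need to factor n^3 + n * 48 + n^2 * 13 + 36.
The factored form is (n + 1) * (n + 6) * (6 + n).
A) (n + 1) * (n + 6) * (6 + n)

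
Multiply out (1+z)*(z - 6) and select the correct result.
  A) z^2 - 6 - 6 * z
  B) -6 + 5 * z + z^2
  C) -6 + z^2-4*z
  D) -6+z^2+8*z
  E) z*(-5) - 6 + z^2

Expanding (1+z)*(z - 6):
= z*(-5) - 6 + z^2
E) z*(-5) - 6 + z^2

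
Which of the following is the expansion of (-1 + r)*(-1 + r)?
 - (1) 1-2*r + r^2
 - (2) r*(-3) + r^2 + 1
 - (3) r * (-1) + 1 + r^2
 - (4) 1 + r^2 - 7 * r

Expanding (-1 + r)*(-1 + r):
= 1-2*r + r^2
1) 1-2*r + r^2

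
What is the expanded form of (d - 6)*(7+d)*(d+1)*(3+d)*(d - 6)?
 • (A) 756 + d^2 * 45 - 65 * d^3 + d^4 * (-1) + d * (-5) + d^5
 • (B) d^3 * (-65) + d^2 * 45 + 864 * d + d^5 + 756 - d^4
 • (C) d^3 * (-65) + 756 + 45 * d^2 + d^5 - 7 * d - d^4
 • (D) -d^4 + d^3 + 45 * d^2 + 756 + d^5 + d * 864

Expanding (d - 6)*(7+d)*(d+1)*(3+d)*(d - 6):
= d^3 * (-65) + d^2 * 45 + 864 * d + d^5 + 756 - d^4
B) d^3 * (-65) + d^2 * 45 + 864 * d + d^5 + 756 - d^4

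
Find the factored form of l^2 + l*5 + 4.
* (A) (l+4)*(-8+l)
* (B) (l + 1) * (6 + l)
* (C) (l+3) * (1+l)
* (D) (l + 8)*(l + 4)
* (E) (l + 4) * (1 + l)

We need to factor l^2 + l*5 + 4.
The factored form is (l + 4) * (1 + l).
E) (l + 4) * (1 + l)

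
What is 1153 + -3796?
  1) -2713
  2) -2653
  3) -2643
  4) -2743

1153 + -3796 = -2643
3) -2643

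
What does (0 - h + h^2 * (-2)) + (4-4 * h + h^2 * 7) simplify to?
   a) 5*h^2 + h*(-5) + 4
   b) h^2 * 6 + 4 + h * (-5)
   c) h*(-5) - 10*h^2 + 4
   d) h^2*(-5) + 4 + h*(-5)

Adding the polynomials and combining like terms:
(0 - h + h^2*(-2)) + (4 - 4*h + h^2*7)
= 5*h^2 + h*(-5) + 4
a) 5*h^2 + h*(-5) + 4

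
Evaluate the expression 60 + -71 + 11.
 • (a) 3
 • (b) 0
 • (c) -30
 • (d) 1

First: 60 + -71 = -11
Then: -11 + 11 = 0
b) 0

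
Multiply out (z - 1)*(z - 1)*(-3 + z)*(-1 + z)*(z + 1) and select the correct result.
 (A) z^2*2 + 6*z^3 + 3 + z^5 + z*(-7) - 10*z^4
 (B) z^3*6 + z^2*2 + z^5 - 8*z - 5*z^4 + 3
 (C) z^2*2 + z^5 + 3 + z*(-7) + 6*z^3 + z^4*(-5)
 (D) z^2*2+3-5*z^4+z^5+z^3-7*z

Expanding (z - 1)*(z - 1)*(-3 + z)*(-1 + z)*(z + 1):
= z^2*2 + z^5 + 3 + z*(-7) + 6*z^3 + z^4*(-5)
C) z^2*2 + z^5 + 3 + z*(-7) + 6*z^3 + z^4*(-5)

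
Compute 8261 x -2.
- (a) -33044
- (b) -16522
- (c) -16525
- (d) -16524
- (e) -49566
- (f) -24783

8261 * -2 = -16522
b) -16522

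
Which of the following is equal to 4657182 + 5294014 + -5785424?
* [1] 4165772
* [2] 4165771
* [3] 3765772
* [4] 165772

First: 4657182 + 5294014 = 9951196
Then: 9951196 + -5785424 = 4165772
1) 4165772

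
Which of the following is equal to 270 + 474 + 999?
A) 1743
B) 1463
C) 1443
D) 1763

First: 270 + 474 = 744
Then: 744 + 999 = 1743
A) 1743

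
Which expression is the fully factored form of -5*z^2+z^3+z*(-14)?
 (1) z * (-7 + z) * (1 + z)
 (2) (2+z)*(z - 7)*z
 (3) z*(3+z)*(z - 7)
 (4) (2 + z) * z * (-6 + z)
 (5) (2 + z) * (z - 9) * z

We need to factor -5*z^2+z^3+z*(-14).
The factored form is (2+z)*(z - 7)*z.
2) (2+z)*(z - 7)*z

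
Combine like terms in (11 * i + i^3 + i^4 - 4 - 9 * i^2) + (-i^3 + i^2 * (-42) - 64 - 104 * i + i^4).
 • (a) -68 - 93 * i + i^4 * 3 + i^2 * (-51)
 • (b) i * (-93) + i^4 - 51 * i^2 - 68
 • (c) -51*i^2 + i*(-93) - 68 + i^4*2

Adding the polynomials and combining like terms:
(11*i + i^3 + i^4 - 4 - 9*i^2) + (-i^3 + i^2*(-42) - 64 - 104*i + i^4)
= -51*i^2 + i*(-93) - 68 + i^4*2
c) -51*i^2 + i*(-93) - 68 + i^4*2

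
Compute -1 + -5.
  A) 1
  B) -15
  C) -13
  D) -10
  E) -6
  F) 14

-1 + -5 = -6
E) -6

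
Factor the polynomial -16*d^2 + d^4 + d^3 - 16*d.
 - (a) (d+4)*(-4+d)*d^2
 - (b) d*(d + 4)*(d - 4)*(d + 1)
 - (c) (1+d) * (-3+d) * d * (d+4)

We need to factor -16*d^2 + d^4 + d^3 - 16*d.
The factored form is d*(d + 4)*(d - 4)*(d + 1).
b) d*(d + 4)*(d - 4)*(d + 1)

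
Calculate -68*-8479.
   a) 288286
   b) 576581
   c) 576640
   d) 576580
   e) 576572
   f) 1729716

-68 * -8479 = 576572
e) 576572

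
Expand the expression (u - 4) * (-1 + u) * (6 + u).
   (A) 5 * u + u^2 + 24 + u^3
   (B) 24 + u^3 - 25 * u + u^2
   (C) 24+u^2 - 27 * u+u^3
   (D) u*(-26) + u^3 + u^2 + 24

Expanding (u - 4) * (-1 + u) * (6 + u):
= u*(-26) + u^3 + u^2 + 24
D) u*(-26) + u^3 + u^2 + 24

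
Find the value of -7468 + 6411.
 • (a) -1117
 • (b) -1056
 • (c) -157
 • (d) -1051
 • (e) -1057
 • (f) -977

-7468 + 6411 = -1057
e) -1057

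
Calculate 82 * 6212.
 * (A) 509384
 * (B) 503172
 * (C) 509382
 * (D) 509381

82 * 6212 = 509384
A) 509384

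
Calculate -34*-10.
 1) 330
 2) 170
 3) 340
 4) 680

-34 * -10 = 340
3) 340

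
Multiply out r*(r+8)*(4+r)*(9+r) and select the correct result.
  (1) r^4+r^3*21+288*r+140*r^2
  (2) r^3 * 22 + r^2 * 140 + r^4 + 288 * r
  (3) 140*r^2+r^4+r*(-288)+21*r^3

Expanding r*(r+8)*(4+r)*(9+r):
= r^4+r^3*21+288*r+140*r^2
1) r^4+r^3*21+288*r+140*r^2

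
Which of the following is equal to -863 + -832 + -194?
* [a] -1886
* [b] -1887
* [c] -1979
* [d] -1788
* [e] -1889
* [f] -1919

First: -863 + -832 = -1695
Then: -1695 + -194 = -1889
e) -1889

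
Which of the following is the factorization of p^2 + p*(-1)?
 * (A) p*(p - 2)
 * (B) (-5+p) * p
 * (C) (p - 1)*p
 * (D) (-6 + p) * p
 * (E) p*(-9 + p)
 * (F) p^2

We need to factor p^2 + p*(-1).
The factored form is (p - 1)*p.
C) (p - 1)*p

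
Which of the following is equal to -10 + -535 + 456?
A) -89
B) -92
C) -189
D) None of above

First: -10 + -535 = -545
Then: -545 + 456 = -89
A) -89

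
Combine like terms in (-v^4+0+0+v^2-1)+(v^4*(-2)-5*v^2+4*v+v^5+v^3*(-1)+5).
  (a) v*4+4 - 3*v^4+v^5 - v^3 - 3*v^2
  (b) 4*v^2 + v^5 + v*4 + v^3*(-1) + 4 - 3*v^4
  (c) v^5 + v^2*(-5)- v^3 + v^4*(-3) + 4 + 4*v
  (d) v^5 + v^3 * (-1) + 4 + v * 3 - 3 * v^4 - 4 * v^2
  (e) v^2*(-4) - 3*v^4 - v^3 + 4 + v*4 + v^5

Adding the polynomials and combining like terms:
(-v^4 + 0 + 0 + v^2 - 1) + (v^4*(-2) - 5*v^2 + 4*v + v^5 + v^3*(-1) + 5)
= v^2*(-4) - 3*v^4 - v^3 + 4 + v*4 + v^5
e) v^2*(-4) - 3*v^4 - v^3 + 4 + v*4 + v^5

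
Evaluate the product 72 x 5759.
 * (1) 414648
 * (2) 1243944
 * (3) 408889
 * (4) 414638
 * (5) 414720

72 * 5759 = 414648
1) 414648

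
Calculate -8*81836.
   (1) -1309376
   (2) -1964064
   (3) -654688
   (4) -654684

-8 * 81836 = -654688
3) -654688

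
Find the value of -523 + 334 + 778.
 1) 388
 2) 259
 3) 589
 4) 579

First: -523 + 334 = -189
Then: -189 + 778 = 589
3) 589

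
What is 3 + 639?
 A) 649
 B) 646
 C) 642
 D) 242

3 + 639 = 642
C) 642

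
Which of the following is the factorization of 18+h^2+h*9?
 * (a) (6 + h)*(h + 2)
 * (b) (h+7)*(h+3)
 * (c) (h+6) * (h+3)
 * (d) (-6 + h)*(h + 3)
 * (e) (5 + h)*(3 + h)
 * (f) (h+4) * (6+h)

We need to factor 18+h^2+h*9.
The factored form is (h+6) * (h+3).
c) (h+6) * (h+3)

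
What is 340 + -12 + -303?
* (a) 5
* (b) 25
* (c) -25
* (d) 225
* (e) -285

First: 340 + -12 = 328
Then: 328 + -303 = 25
b) 25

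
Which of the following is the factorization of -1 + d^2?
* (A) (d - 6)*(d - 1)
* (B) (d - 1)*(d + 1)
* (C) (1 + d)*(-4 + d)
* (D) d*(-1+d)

We need to factor -1 + d^2.
The factored form is (d - 1)*(d + 1).
B) (d - 1)*(d + 1)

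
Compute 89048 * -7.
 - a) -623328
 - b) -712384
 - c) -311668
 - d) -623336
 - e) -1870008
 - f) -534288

89048 * -7 = -623336
d) -623336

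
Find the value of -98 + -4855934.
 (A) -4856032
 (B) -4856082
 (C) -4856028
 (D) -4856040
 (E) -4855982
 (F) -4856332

-98 + -4855934 = -4856032
A) -4856032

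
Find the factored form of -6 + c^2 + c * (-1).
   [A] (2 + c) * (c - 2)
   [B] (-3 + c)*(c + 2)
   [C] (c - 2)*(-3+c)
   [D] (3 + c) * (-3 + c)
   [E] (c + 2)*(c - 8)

We need to factor -6 + c^2 + c * (-1).
The factored form is (-3 + c)*(c + 2).
B) (-3 + c)*(c + 2)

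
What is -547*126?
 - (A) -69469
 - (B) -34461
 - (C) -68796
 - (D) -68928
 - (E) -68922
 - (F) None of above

-547 * 126 = -68922
E) -68922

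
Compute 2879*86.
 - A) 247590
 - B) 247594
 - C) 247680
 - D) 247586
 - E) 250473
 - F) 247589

2879 * 86 = 247594
B) 247594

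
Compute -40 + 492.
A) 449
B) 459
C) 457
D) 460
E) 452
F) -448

-40 + 492 = 452
E) 452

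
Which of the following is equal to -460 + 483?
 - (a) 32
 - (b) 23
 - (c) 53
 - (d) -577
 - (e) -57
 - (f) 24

-460 + 483 = 23
b) 23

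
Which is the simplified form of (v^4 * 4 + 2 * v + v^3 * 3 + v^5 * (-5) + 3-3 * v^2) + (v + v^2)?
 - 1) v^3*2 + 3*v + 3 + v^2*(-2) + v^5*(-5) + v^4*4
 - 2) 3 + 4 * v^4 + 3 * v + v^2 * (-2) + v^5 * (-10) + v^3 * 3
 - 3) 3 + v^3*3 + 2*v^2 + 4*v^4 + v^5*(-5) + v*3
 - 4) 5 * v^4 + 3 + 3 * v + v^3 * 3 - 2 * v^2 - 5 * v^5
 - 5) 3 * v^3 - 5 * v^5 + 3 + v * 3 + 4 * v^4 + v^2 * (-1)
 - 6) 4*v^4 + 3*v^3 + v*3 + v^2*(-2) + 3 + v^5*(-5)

Adding the polynomials and combining like terms:
(v^4*4 + 2*v + v^3*3 + v^5*(-5) + 3 - 3*v^2) + (v + v^2)
= 4*v^4 + 3*v^3 + v*3 + v^2*(-2) + 3 + v^5*(-5)
6) 4*v^4 + 3*v^3 + v*3 + v^2*(-2) + 3 + v^5*(-5)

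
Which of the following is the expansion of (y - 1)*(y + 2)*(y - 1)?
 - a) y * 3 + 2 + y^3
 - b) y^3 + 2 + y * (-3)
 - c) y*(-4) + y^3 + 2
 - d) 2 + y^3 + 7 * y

Expanding (y - 1)*(y + 2)*(y - 1):
= y^3 + 2 + y * (-3)
b) y^3 + 2 + y * (-3)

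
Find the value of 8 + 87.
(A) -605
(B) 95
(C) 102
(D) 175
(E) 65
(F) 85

8 + 87 = 95
B) 95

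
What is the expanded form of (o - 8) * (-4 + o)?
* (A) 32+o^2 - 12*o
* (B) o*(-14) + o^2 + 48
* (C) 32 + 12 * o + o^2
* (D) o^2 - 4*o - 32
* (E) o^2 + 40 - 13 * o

Expanding (o - 8) * (-4 + o):
= 32+o^2 - 12*o
A) 32+o^2 - 12*o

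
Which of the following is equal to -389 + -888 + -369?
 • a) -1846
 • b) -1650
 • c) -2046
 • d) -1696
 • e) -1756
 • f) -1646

First: -389 + -888 = -1277
Then: -1277 + -369 = -1646
f) -1646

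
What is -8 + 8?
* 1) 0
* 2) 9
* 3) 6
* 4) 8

-8 + 8 = 0
1) 0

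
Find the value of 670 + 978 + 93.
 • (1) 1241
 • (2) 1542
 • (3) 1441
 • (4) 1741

First: 670 + 978 = 1648
Then: 1648 + 93 = 1741
4) 1741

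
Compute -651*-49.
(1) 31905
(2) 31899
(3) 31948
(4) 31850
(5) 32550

-651 * -49 = 31899
2) 31899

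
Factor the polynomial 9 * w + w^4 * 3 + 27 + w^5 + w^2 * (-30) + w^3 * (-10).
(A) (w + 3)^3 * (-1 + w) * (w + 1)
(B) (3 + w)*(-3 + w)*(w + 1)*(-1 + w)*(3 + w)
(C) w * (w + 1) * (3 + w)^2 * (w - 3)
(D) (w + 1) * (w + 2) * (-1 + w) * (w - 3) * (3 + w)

We need to factor 9 * w + w^4 * 3 + 27 + w^5 + w^2 * (-30) + w^3 * (-10).
The factored form is (3 + w)*(-3 + w)*(w + 1)*(-1 + w)*(3 + w).
B) (3 + w)*(-3 + w)*(w + 1)*(-1 + w)*(3 + w)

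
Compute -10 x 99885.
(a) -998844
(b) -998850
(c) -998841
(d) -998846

-10 * 99885 = -998850
b) -998850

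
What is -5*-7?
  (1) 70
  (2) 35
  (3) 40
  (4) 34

-5 * -7 = 35
2) 35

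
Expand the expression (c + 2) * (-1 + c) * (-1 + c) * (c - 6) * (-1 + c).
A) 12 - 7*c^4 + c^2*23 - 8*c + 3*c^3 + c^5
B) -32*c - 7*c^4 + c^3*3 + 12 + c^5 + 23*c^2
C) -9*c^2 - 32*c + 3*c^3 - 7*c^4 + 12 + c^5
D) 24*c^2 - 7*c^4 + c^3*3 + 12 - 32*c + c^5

Expanding (c + 2) * (-1 + c) * (-1 + c) * (c - 6) * (-1 + c):
= -32*c - 7*c^4 + c^3*3 + 12 + c^5 + 23*c^2
B) -32*c - 7*c^4 + c^3*3 + 12 + c^5 + 23*c^2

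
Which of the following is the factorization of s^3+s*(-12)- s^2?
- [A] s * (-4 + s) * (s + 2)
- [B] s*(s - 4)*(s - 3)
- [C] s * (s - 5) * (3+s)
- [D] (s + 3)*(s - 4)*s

We need to factor s^3+s*(-12)- s^2.
The factored form is (s + 3)*(s - 4)*s.
D) (s + 3)*(s - 4)*s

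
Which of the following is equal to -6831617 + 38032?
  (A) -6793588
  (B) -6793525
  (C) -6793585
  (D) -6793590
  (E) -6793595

-6831617 + 38032 = -6793585
C) -6793585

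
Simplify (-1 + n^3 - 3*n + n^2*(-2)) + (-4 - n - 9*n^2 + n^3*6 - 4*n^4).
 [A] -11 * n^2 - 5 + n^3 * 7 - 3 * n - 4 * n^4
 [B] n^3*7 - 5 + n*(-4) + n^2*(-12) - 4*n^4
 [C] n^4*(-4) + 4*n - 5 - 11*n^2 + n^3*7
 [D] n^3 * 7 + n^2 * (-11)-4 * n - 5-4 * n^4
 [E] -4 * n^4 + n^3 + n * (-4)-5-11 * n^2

Adding the polynomials and combining like terms:
(-1 + n^3 - 3*n + n^2*(-2)) + (-4 - n - 9*n^2 + n^3*6 - 4*n^4)
= n^3 * 7 + n^2 * (-11)-4 * n - 5-4 * n^4
D) n^3 * 7 + n^2 * (-11)-4 * n - 5-4 * n^4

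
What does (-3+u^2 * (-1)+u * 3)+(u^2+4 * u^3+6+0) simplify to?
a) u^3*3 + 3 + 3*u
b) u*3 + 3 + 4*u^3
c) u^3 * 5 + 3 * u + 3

Adding the polynomials and combining like terms:
(-3 + u^2*(-1) + u*3) + (u^2 + 4*u^3 + 6 + 0)
= u*3 + 3 + 4*u^3
b) u*3 + 3 + 4*u^3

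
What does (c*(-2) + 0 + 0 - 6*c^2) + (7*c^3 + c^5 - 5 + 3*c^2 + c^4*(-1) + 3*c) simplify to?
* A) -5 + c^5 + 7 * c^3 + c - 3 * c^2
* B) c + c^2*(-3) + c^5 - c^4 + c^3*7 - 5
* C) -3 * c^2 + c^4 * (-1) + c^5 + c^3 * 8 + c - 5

Adding the polynomials and combining like terms:
(c*(-2) + 0 + 0 - 6*c^2) + (7*c^3 + c^5 - 5 + 3*c^2 + c^4*(-1) + 3*c)
= c + c^2*(-3) + c^5 - c^4 + c^3*7 - 5
B) c + c^2*(-3) + c^5 - c^4 + c^3*7 - 5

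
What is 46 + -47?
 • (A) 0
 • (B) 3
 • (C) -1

46 + -47 = -1
C) -1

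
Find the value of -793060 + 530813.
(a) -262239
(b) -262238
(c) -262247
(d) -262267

-793060 + 530813 = -262247
c) -262247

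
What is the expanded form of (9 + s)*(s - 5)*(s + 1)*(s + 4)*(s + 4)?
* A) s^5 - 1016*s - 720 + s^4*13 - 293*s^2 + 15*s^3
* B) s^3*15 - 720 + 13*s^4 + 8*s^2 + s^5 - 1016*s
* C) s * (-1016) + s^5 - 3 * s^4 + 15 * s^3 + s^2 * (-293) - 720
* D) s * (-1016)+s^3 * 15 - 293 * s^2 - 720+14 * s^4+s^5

Expanding (9 + s)*(s - 5)*(s + 1)*(s + 4)*(s + 4):
= s^5 - 1016*s - 720 + s^4*13 - 293*s^2 + 15*s^3
A) s^5 - 1016*s - 720 + s^4*13 - 293*s^2 + 15*s^3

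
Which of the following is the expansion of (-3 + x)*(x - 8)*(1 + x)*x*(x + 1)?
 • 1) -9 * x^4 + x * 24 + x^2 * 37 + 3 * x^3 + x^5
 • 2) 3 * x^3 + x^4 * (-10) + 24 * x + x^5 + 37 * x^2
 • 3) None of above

Expanding (-3 + x)*(x - 8)*(1 + x)*x*(x + 1):
= -9 * x^4 + x * 24 + x^2 * 37 + 3 * x^3 + x^5
1) -9 * x^4 + x * 24 + x^2 * 37 + 3 * x^3 + x^5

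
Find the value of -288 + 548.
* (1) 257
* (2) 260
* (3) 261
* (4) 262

-288 + 548 = 260
2) 260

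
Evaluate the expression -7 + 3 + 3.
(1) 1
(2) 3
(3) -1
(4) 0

First: -7 + 3 = -4
Then: -4 + 3 = -1
3) -1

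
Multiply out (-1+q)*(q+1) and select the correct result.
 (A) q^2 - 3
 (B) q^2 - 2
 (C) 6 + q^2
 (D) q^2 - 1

Expanding (-1+q)*(q+1):
= q^2 - 1
D) q^2 - 1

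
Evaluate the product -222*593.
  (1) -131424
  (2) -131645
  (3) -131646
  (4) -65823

-222 * 593 = -131646
3) -131646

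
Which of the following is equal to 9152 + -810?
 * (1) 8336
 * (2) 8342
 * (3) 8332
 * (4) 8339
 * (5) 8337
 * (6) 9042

9152 + -810 = 8342
2) 8342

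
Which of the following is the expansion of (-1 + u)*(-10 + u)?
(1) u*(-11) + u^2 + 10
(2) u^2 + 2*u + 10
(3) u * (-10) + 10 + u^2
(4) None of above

Expanding (-1 + u)*(-10 + u):
= u*(-11) + u^2 + 10
1) u*(-11) + u^2 + 10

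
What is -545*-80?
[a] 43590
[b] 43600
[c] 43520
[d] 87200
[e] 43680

-545 * -80 = 43600
b) 43600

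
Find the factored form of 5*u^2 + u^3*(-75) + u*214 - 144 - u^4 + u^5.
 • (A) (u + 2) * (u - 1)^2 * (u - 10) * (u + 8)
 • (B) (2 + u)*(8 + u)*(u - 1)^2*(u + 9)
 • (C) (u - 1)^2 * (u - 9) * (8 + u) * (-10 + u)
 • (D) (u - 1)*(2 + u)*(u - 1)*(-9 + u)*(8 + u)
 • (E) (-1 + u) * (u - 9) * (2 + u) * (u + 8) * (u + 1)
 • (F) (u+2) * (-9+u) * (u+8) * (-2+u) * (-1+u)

We need to factor 5*u^2 + u^3*(-75) + u*214 - 144 - u^4 + u^5.
The factored form is (u - 1)*(2 + u)*(u - 1)*(-9 + u)*(8 + u).
D) (u - 1)*(2 + u)*(u - 1)*(-9 + u)*(8 + u)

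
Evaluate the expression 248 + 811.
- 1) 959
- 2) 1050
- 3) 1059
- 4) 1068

248 + 811 = 1059
3) 1059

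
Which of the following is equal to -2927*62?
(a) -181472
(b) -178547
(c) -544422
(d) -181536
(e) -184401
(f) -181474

-2927 * 62 = -181474
f) -181474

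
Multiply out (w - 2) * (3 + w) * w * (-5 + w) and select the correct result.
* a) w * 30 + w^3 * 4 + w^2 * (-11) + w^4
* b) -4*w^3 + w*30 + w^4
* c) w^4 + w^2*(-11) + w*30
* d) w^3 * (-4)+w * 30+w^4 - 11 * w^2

Expanding (w - 2) * (3 + w) * w * (-5 + w):
= w^3 * (-4)+w * 30+w^4 - 11 * w^2
d) w^3 * (-4)+w * 30+w^4 - 11 * w^2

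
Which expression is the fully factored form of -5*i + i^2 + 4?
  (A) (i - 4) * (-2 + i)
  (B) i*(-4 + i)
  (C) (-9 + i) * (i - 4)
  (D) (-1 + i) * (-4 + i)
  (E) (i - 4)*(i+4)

We need to factor -5*i + i^2 + 4.
The factored form is (-1 + i) * (-4 + i).
D) (-1 + i) * (-4 + i)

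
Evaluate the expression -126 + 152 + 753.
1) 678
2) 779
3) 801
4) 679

First: -126 + 152 = 26
Then: 26 + 753 = 779
2) 779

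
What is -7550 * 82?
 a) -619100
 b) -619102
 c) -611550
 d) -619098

-7550 * 82 = -619100
a) -619100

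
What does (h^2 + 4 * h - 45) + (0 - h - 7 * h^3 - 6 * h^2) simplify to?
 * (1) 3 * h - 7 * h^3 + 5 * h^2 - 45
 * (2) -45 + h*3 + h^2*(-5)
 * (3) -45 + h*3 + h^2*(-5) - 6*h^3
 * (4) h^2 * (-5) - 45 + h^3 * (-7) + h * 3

Adding the polynomials and combining like terms:
(h^2 + 4*h - 45) + (0 - h - 7*h^3 - 6*h^2)
= h^2 * (-5) - 45 + h^3 * (-7) + h * 3
4) h^2 * (-5) - 45 + h^3 * (-7) + h * 3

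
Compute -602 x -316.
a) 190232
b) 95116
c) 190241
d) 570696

-602 * -316 = 190232
a) 190232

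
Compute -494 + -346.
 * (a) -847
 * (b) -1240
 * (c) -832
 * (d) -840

-494 + -346 = -840
d) -840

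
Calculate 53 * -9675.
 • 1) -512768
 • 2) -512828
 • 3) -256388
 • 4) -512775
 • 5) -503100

53 * -9675 = -512775
4) -512775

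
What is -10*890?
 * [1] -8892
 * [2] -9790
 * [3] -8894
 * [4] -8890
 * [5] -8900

-10 * 890 = -8900
5) -8900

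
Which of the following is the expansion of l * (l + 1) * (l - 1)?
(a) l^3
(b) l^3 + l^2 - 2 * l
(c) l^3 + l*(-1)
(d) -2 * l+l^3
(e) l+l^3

Expanding l * (l + 1) * (l - 1):
= l^3 + l*(-1)
c) l^3 + l*(-1)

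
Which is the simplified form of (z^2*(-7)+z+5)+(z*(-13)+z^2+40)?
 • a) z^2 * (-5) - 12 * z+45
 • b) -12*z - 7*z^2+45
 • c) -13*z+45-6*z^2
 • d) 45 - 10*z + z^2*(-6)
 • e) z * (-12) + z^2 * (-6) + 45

Adding the polynomials and combining like terms:
(z^2*(-7) + z + 5) + (z*(-13) + z^2 + 40)
= z * (-12) + z^2 * (-6) + 45
e) z * (-12) + z^2 * (-6) + 45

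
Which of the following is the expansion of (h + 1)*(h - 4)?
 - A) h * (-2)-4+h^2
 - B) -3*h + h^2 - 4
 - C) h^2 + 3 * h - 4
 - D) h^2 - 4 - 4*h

Expanding (h + 1)*(h - 4):
= -3*h + h^2 - 4
B) -3*h + h^2 - 4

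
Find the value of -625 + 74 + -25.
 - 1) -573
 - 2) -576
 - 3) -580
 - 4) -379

First: -625 + 74 = -551
Then: -551 + -25 = -576
2) -576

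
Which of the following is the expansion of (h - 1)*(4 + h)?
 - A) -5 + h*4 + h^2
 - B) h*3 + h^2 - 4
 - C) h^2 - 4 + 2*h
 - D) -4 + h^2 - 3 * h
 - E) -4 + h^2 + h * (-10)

Expanding (h - 1)*(4 + h):
= h*3 + h^2 - 4
B) h*3 + h^2 - 4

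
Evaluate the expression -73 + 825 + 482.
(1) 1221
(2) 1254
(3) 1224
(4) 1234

First: -73 + 825 = 752
Then: 752 + 482 = 1234
4) 1234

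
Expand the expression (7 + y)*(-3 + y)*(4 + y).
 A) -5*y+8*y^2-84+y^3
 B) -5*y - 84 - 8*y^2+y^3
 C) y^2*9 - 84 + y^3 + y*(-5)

Expanding (7 + y)*(-3 + y)*(4 + y):
= -5*y+8*y^2-84+y^3
A) -5*y+8*y^2-84+y^3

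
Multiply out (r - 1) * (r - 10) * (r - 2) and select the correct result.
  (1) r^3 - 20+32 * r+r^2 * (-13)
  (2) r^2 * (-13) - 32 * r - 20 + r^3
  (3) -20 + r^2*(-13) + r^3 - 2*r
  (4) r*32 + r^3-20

Expanding (r - 1) * (r - 10) * (r - 2):
= r^3 - 20+32 * r+r^2 * (-13)
1) r^3 - 20+32 * r+r^2 * (-13)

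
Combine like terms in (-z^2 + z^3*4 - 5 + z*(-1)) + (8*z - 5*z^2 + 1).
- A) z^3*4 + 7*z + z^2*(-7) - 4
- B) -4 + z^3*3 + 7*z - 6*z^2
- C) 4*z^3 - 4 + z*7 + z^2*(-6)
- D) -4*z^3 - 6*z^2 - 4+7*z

Adding the polynomials and combining like terms:
(-z^2 + z^3*4 - 5 + z*(-1)) + (8*z - 5*z^2 + 1)
= 4*z^3 - 4 + z*7 + z^2*(-6)
C) 4*z^3 - 4 + z*7 + z^2*(-6)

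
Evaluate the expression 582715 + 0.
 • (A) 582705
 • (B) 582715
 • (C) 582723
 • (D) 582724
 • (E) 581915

582715 + 0 = 582715
B) 582715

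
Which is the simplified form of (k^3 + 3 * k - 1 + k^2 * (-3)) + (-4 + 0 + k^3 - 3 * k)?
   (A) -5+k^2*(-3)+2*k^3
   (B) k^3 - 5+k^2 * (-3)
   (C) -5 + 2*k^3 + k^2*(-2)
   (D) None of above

Adding the polynomials and combining like terms:
(k^3 + 3*k - 1 + k^2*(-3)) + (-4 + 0 + k^3 - 3*k)
= -5+k^2*(-3)+2*k^3
A) -5+k^2*(-3)+2*k^3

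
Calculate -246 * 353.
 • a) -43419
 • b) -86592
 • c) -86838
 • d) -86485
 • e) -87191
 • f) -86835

-246 * 353 = -86838
c) -86838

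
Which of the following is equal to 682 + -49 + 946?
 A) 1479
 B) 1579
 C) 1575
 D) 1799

First: 682 + -49 = 633
Then: 633 + 946 = 1579
B) 1579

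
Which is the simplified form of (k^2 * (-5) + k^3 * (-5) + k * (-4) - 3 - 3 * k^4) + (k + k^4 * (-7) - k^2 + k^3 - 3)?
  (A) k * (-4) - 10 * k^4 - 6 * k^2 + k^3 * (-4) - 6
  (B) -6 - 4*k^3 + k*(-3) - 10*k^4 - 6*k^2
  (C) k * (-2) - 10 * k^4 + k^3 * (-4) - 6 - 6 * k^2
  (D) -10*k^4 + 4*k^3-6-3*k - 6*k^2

Adding the polynomials and combining like terms:
(k^2*(-5) + k^3*(-5) + k*(-4) - 3 - 3*k^4) + (k + k^4*(-7) - k^2 + k^3 - 3)
= -6 - 4*k^3 + k*(-3) - 10*k^4 - 6*k^2
B) -6 - 4*k^3 + k*(-3) - 10*k^4 - 6*k^2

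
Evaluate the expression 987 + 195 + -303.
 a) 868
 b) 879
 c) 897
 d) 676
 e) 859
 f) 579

First: 987 + 195 = 1182
Then: 1182 + -303 = 879
b) 879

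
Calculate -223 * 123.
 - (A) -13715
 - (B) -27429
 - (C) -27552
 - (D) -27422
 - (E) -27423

-223 * 123 = -27429
B) -27429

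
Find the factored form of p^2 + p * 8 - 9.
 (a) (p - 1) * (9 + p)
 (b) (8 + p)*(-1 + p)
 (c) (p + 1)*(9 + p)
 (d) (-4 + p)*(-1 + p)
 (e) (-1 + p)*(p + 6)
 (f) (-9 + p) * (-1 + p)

We need to factor p^2 + p * 8 - 9.
The factored form is (p - 1) * (9 + p).
a) (p - 1) * (9 + p)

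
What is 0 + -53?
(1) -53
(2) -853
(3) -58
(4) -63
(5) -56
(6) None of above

0 + -53 = -53
1) -53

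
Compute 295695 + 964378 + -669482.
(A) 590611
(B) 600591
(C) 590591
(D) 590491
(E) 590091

First: 295695 + 964378 = 1260073
Then: 1260073 + -669482 = 590591
C) 590591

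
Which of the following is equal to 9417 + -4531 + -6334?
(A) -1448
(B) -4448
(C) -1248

First: 9417 + -4531 = 4886
Then: 4886 + -6334 = -1448
A) -1448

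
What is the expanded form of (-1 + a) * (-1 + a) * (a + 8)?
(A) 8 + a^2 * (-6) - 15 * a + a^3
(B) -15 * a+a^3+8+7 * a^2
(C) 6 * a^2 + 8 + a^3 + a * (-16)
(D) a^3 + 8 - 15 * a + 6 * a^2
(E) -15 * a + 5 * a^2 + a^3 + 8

Expanding (-1 + a) * (-1 + a) * (a + 8):
= a^3 + 8 - 15 * a + 6 * a^2
D) a^3 + 8 - 15 * a + 6 * a^2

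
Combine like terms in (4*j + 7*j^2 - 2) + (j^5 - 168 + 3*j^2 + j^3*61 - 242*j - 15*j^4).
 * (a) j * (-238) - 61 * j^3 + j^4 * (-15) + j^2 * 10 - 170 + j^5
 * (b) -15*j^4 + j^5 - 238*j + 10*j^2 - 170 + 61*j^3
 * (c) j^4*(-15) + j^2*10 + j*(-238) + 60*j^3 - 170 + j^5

Adding the polynomials and combining like terms:
(4*j + 7*j^2 - 2) + (j^5 - 168 + 3*j^2 + j^3*61 - 242*j - 15*j^4)
= -15*j^4 + j^5 - 238*j + 10*j^2 - 170 + 61*j^3
b) -15*j^4 + j^5 - 238*j + 10*j^2 - 170 + 61*j^3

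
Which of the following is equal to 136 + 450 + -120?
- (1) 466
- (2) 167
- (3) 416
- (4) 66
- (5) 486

First: 136 + 450 = 586
Then: 586 + -120 = 466
1) 466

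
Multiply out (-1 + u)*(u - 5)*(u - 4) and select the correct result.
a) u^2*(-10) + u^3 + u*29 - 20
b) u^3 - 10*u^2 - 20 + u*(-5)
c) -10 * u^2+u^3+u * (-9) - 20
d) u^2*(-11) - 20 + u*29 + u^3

Expanding (-1 + u)*(u - 5)*(u - 4):
= u^2*(-10) + u^3 + u*29 - 20
a) u^2*(-10) + u^3 + u*29 - 20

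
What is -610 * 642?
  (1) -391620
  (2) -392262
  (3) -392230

-610 * 642 = -391620
1) -391620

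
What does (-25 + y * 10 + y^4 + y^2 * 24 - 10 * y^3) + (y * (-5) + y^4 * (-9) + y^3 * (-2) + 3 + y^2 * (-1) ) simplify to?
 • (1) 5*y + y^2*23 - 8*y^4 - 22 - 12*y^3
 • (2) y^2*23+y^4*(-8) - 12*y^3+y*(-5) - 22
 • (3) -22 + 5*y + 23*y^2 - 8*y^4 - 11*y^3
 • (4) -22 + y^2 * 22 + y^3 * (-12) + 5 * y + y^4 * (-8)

Adding the polynomials and combining like terms:
(-25 + y*10 + y^4 + y^2*24 - 10*y^3) + (y*(-5) + y^4*(-9) + y^3*(-2) + 3 + y^2*(-1))
= 5*y + y^2*23 - 8*y^4 - 22 - 12*y^3
1) 5*y + y^2*23 - 8*y^4 - 22 - 12*y^3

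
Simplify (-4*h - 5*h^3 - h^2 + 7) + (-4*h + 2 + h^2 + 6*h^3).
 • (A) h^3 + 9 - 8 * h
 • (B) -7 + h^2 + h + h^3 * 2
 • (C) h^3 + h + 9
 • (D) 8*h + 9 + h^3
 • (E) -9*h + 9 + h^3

Adding the polynomials and combining like terms:
(-4*h - 5*h^3 - h^2 + 7) + (-4*h + 2 + h^2 + 6*h^3)
= h^3 + 9 - 8 * h
A) h^3 + 9 - 8 * h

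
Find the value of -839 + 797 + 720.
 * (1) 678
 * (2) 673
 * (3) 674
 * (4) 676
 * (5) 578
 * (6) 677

First: -839 + 797 = -42
Then: -42 + 720 = 678
1) 678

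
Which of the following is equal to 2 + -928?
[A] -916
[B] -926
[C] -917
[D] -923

2 + -928 = -926
B) -926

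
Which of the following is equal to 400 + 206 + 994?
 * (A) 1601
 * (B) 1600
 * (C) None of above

First: 400 + 206 = 606
Then: 606 + 994 = 1600
B) 1600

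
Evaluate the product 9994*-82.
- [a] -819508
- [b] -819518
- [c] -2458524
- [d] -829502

9994 * -82 = -819508
a) -819508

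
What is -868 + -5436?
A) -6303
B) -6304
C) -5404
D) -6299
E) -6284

-868 + -5436 = -6304
B) -6304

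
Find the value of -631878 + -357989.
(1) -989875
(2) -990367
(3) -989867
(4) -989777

-631878 + -357989 = -989867
3) -989867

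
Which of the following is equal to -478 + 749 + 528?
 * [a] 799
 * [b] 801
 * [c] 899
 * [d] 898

First: -478 + 749 = 271
Then: 271 + 528 = 799
a) 799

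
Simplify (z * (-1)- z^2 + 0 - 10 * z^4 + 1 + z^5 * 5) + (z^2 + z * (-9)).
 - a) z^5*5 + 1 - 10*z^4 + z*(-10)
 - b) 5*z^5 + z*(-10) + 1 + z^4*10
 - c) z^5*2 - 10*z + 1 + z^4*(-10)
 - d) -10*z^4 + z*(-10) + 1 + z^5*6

Adding the polynomials and combining like terms:
(z*(-1) - z^2 + 0 - 10*z^4 + 1 + z^5*5) + (z^2 + z*(-9))
= z^5*5 + 1 - 10*z^4 + z*(-10)
a) z^5*5 + 1 - 10*z^4 + z*(-10)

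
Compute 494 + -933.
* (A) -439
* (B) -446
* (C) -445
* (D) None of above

494 + -933 = -439
A) -439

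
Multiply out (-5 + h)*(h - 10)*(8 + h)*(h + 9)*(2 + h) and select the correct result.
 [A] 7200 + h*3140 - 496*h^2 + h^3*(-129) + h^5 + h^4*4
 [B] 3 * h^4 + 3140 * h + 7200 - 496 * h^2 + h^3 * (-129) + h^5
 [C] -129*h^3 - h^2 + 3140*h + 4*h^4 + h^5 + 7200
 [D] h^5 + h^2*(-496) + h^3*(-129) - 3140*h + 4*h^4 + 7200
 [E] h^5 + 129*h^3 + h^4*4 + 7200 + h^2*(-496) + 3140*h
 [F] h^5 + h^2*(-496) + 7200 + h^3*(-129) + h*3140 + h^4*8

Expanding (-5 + h)*(h - 10)*(8 + h)*(h + 9)*(2 + h):
= 7200 + h*3140 - 496*h^2 + h^3*(-129) + h^5 + h^4*4
A) 7200 + h*3140 - 496*h^2 + h^3*(-129) + h^5 + h^4*4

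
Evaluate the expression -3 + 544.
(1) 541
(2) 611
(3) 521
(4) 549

-3 + 544 = 541
1) 541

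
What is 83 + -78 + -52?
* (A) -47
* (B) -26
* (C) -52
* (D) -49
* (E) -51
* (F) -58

First: 83 + -78 = 5
Then: 5 + -52 = -47
A) -47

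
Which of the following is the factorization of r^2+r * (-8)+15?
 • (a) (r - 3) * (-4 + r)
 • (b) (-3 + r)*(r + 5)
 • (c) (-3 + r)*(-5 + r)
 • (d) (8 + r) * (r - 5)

We need to factor r^2+r * (-8)+15.
The factored form is (-3 + r)*(-5 + r).
c) (-3 + r)*(-5 + r)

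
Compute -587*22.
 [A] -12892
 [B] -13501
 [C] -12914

-587 * 22 = -12914
C) -12914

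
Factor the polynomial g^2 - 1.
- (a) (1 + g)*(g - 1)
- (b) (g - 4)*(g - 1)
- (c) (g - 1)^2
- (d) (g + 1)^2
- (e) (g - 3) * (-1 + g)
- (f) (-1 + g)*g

We need to factor g^2 - 1.
The factored form is (1 + g)*(g - 1).
a) (1 + g)*(g - 1)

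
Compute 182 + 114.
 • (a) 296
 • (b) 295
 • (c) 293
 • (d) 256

182 + 114 = 296
a) 296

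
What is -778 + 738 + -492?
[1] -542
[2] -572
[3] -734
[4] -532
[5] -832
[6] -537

First: -778 + 738 = -40
Then: -40 + -492 = -532
4) -532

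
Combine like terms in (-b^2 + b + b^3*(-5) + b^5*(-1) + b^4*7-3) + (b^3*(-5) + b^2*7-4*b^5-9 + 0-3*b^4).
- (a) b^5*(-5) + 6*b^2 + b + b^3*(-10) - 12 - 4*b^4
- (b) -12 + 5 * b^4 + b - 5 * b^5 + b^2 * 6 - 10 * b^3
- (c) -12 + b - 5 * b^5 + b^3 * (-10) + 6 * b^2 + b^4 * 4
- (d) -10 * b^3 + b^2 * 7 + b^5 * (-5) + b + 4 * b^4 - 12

Adding the polynomials and combining like terms:
(-b^2 + b + b^3*(-5) + b^5*(-1) + b^4*7 - 3) + (b^3*(-5) + b^2*7 - 4*b^5 - 9 + 0 - 3*b^4)
= -12 + b - 5 * b^5 + b^3 * (-10) + 6 * b^2 + b^4 * 4
c) -12 + b - 5 * b^5 + b^3 * (-10) + 6 * b^2 + b^4 * 4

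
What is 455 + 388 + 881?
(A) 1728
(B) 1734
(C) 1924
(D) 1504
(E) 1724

First: 455 + 388 = 843
Then: 843 + 881 = 1724
E) 1724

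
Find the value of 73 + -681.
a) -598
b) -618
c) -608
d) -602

73 + -681 = -608
c) -608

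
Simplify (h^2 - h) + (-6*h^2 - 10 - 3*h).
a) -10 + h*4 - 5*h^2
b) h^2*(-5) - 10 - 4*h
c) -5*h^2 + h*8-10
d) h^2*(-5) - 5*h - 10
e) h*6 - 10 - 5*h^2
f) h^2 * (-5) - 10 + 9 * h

Adding the polynomials and combining like terms:
(h^2 - h) + (-6*h^2 - 10 - 3*h)
= h^2*(-5) - 10 - 4*h
b) h^2*(-5) - 10 - 4*h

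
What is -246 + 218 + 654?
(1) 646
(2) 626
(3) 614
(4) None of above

First: -246 + 218 = -28
Then: -28 + 654 = 626
2) 626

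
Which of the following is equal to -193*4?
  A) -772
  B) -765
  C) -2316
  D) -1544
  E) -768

-193 * 4 = -772
A) -772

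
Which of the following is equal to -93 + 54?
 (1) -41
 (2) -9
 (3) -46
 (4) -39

-93 + 54 = -39
4) -39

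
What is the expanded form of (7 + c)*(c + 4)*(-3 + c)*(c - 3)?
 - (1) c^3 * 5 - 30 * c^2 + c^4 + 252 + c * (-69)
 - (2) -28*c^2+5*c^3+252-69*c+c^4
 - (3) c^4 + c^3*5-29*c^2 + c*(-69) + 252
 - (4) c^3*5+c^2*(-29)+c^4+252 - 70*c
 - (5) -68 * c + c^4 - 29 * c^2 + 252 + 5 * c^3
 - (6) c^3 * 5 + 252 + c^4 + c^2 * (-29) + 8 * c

Expanding (7 + c)*(c + 4)*(-3 + c)*(c - 3):
= c^4 + c^3*5-29*c^2 + c*(-69) + 252
3) c^4 + c^3*5-29*c^2 + c*(-69) + 252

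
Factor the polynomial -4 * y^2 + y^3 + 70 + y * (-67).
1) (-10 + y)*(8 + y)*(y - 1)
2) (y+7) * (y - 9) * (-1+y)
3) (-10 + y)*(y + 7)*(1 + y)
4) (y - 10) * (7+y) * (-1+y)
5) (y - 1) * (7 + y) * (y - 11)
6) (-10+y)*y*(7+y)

We need to factor -4 * y^2 + y^3 + 70 + y * (-67).
The factored form is (y - 10) * (7+y) * (-1+y).
4) (y - 10) * (7+y) * (-1+y)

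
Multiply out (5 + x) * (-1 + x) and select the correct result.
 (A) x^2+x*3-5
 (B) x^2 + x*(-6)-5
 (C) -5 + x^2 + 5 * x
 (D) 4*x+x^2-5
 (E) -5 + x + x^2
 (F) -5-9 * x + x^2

Expanding (5 + x) * (-1 + x):
= 4*x+x^2-5
D) 4*x+x^2-5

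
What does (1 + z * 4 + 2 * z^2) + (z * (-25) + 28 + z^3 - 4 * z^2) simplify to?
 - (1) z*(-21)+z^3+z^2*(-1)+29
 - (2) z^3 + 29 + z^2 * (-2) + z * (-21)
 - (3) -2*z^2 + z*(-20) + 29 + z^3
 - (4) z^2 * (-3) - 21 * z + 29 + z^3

Adding the polynomials and combining like terms:
(1 + z*4 + 2*z^2) + (z*(-25) + 28 + z^3 - 4*z^2)
= z^3 + 29 + z^2 * (-2) + z * (-21)
2) z^3 + 29 + z^2 * (-2) + z * (-21)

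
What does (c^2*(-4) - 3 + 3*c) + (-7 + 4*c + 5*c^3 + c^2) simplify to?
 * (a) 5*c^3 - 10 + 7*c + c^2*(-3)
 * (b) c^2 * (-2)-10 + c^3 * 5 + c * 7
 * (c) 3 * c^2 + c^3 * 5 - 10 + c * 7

Adding the polynomials and combining like terms:
(c^2*(-4) - 3 + 3*c) + (-7 + 4*c + 5*c^3 + c^2)
= 5*c^3 - 10 + 7*c + c^2*(-3)
a) 5*c^3 - 10 + 7*c + c^2*(-3)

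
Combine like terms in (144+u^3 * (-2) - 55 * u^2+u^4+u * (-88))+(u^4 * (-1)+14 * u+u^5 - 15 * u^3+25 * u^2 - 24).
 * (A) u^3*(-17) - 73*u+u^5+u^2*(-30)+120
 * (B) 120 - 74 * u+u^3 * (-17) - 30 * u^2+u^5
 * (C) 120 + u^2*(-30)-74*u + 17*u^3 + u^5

Adding the polynomials and combining like terms:
(144 + u^3*(-2) - 55*u^2 + u^4 + u*(-88)) + (u^4*(-1) + 14*u + u^5 - 15*u^3 + 25*u^2 - 24)
= 120 - 74 * u+u^3 * (-17) - 30 * u^2+u^5
B) 120 - 74 * u+u^3 * (-17) - 30 * u^2+u^5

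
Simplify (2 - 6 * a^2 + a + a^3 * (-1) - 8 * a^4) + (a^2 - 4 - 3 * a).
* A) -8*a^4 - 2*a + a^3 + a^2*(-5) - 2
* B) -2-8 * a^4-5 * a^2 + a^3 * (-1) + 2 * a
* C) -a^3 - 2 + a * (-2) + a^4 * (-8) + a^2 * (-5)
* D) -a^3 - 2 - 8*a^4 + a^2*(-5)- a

Adding the polynomials and combining like terms:
(2 - 6*a^2 + a + a^3*(-1) - 8*a^4) + (a^2 - 4 - 3*a)
= -a^3 - 2 + a * (-2) + a^4 * (-8) + a^2 * (-5)
C) -a^3 - 2 + a * (-2) + a^4 * (-8) + a^2 * (-5)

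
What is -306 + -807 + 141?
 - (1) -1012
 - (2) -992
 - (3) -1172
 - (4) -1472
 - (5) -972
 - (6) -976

First: -306 + -807 = -1113
Then: -1113 + 141 = -972
5) -972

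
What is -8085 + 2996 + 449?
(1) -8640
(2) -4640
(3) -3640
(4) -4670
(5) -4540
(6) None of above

First: -8085 + 2996 = -5089
Then: -5089 + 449 = -4640
2) -4640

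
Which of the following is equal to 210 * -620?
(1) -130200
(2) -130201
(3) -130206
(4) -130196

210 * -620 = -130200
1) -130200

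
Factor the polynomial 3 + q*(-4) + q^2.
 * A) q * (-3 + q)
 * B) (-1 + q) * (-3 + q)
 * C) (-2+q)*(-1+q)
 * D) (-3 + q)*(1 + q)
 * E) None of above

We need to factor 3 + q*(-4) + q^2.
The factored form is (-1 + q) * (-3 + q).
B) (-1 + q) * (-3 + q)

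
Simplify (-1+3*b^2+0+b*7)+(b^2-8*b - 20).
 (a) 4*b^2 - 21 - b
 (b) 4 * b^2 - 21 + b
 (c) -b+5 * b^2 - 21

Adding the polynomials and combining like terms:
(-1 + 3*b^2 + 0 + b*7) + (b^2 - 8*b - 20)
= 4*b^2 - 21 - b
a) 4*b^2 - 21 - b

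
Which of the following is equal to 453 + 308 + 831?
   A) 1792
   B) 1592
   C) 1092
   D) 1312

First: 453 + 308 = 761
Then: 761 + 831 = 1592
B) 1592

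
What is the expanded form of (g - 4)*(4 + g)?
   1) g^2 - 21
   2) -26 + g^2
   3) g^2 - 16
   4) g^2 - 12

Expanding (g - 4)*(4 + g):
= g^2 - 16
3) g^2 - 16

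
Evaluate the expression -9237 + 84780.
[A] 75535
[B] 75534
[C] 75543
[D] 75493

-9237 + 84780 = 75543
C) 75543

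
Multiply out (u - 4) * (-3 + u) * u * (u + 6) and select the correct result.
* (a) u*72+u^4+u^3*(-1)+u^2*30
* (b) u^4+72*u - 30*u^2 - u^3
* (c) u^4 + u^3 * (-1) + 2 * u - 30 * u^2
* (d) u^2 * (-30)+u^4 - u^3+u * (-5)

Expanding (u - 4) * (-3 + u) * u * (u + 6):
= u^4+72*u - 30*u^2 - u^3
b) u^4+72*u - 30*u^2 - u^3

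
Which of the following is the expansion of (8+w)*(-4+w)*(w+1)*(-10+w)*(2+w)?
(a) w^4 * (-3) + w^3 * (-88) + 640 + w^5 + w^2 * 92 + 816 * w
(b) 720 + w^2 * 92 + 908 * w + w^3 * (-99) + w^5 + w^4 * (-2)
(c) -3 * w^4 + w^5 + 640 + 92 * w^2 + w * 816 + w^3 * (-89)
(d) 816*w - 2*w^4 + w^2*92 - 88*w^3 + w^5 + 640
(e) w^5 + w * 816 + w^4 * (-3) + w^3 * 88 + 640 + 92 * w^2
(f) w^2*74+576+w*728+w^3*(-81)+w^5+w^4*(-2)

Expanding (8+w)*(-4+w)*(w+1)*(-10+w)*(2+w):
= w^4 * (-3) + w^3 * (-88) + 640 + w^5 + w^2 * 92 + 816 * w
a) w^4 * (-3) + w^3 * (-88) + 640 + w^5 + w^2 * 92 + 816 * w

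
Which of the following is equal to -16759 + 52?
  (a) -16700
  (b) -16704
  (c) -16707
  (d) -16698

-16759 + 52 = -16707
c) -16707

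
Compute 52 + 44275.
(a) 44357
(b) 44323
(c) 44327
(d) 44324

52 + 44275 = 44327
c) 44327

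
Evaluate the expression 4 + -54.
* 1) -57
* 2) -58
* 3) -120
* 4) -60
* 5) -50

4 + -54 = -50
5) -50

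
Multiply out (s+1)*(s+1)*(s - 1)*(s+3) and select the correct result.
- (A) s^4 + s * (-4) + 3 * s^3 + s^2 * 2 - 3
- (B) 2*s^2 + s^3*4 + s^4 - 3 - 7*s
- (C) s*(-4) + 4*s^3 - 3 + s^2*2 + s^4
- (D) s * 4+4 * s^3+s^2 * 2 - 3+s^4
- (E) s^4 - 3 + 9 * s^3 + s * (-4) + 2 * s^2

Expanding (s+1)*(s+1)*(s - 1)*(s+3):
= s*(-4) + 4*s^3 - 3 + s^2*2 + s^4
C) s*(-4) + 4*s^3 - 3 + s^2*2 + s^4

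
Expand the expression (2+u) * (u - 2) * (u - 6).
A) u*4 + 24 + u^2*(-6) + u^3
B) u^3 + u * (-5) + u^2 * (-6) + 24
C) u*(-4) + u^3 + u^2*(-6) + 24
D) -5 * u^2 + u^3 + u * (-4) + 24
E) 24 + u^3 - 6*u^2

Expanding (2+u) * (u - 2) * (u - 6):
= u*(-4) + u^3 + u^2*(-6) + 24
C) u*(-4) + u^3 + u^2*(-6) + 24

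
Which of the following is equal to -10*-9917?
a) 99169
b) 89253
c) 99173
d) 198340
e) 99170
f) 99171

-10 * -9917 = 99170
e) 99170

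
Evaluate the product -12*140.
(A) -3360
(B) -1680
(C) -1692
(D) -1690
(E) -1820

-12 * 140 = -1680
B) -1680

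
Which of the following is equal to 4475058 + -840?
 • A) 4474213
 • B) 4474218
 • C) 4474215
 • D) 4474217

4475058 + -840 = 4474218
B) 4474218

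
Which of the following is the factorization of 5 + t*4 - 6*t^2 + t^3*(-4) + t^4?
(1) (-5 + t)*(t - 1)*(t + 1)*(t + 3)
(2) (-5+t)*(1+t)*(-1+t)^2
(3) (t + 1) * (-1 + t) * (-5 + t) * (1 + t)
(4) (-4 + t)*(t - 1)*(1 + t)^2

We need to factor 5 + t*4 - 6*t^2 + t^3*(-4) + t^4.
The factored form is (t + 1) * (-1 + t) * (-5 + t) * (1 + t).
3) (t + 1) * (-1 + t) * (-5 + t) * (1 + t)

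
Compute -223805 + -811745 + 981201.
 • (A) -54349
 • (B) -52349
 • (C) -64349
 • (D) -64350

First: -223805 + -811745 = -1035550
Then: -1035550 + 981201 = -54349
A) -54349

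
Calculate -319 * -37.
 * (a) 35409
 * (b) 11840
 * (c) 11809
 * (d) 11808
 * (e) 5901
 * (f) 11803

-319 * -37 = 11803
f) 11803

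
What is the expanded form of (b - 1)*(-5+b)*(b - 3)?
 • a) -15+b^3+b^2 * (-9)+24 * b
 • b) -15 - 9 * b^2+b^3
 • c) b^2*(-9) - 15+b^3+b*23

Expanding (b - 1)*(-5+b)*(b - 3):
= b^2*(-9) - 15+b^3+b*23
c) b^2*(-9) - 15+b^3+b*23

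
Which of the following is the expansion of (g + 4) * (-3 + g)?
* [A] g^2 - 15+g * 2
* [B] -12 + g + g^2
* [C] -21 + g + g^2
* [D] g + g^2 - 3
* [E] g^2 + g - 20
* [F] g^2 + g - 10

Expanding (g + 4) * (-3 + g):
= -12 + g + g^2
B) -12 + g + g^2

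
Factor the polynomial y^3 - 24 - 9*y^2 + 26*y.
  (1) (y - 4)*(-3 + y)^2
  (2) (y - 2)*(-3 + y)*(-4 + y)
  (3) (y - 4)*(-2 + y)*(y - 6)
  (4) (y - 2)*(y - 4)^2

We need to factor y^3 - 24 - 9*y^2 + 26*y.
The factored form is (y - 2)*(-3 + y)*(-4 + y).
2) (y - 2)*(-3 + y)*(-4 + y)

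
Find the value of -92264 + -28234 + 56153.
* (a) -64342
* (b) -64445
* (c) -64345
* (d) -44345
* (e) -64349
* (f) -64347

First: -92264 + -28234 = -120498
Then: -120498 + 56153 = -64345
c) -64345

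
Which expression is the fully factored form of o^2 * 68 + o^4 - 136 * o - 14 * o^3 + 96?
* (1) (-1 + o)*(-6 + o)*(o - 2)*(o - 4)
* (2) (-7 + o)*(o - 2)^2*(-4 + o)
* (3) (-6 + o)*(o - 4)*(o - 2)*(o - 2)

We need to factor o^2 * 68 + o^4 - 136 * o - 14 * o^3 + 96.
The factored form is (-6 + o)*(o - 4)*(o - 2)*(o - 2).
3) (-6 + o)*(o - 4)*(o - 2)*(o - 2)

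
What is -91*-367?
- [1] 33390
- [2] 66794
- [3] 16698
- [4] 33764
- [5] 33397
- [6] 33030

-91 * -367 = 33397
5) 33397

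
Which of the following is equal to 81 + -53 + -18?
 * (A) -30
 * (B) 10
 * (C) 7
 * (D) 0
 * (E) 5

First: 81 + -53 = 28
Then: 28 + -18 = 10
B) 10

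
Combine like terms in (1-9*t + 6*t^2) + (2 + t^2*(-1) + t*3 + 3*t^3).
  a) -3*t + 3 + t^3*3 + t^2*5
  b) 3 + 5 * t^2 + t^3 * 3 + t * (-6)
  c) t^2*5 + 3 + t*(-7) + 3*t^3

Adding the polynomials and combining like terms:
(1 - 9*t + 6*t^2) + (2 + t^2*(-1) + t*3 + 3*t^3)
= 3 + 5 * t^2 + t^3 * 3 + t * (-6)
b) 3 + 5 * t^2 + t^3 * 3 + t * (-6)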